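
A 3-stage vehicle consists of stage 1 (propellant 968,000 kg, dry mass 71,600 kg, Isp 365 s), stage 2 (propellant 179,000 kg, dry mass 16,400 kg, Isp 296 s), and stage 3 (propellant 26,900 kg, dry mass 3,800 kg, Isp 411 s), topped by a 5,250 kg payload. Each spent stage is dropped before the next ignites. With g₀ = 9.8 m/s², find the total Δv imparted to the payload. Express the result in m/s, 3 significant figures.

Ignition mass of stage 1 = 968,000+71,600 + 179,000+16,400 + 26,900+3,800 + 5,250 = 1,270,950 kg.
Stage 1: m₀ = 1,270,950 kg, m_f = 1,270,950 − 968,000 = 302,950 kg; Δv = 365×9.8×ln(4.195) = 3577.0×1.4340 ≈ 5129 m/s.
Stage 2: m₀ = 231,350 kg, m_f = 231,350 − 179,000 = 52,350 kg; Δv = 296×9.8×ln(4.419) = 2900.8×1.4860 ≈ 4311 m/s.
Stage 3: m₀ = 35,950 kg, m_f = 35,950 − 26,900 = 9,050 kg; Δv = 411×9.8×ln(3.972) = 4027.8×1.3794 ≈ 5556 m/s.
Total Δv = 5129 + 4311 + 5556 = 14996 m/s.

Δv ≈ 15000 m/s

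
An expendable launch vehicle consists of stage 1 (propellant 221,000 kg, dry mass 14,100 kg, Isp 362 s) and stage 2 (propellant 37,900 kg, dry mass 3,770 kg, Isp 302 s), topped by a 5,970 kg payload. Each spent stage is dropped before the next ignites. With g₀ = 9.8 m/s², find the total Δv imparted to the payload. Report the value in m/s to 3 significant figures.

Δv ≈ 10100 m/s

Ignition mass of stage 1 = 221,000+14,100 + 37,900+3,770 + 5,970 = 282,740 kg.
Stage 1: m₀ = 282,740 kg, m_f = 282,740 − 221,000 = 61,740 kg; Δv = 362×9.8×ln(4.58) = 3547.6×1.5216 ≈ 5398 m/s.
Stage 2: m₀ = 47,640 kg, m_f = 47,640 − 37,900 = 9,740 kg; Δv = 302×9.8×ln(4.891) = 2959.6×1.5874 ≈ 4698 m/s.
Total Δv = 5398 + 4698 = 10096 m/s.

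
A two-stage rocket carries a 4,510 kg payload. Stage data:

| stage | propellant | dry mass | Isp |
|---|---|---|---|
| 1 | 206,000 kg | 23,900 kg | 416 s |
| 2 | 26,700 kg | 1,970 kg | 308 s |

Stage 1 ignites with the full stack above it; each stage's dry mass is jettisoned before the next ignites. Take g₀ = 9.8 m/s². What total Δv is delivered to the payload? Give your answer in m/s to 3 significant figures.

Ignition mass of stage 1 = 206,000+23,900 + 26,700+1,970 + 4,510 = 263,080 kg.
Stage 1: m₀ = 263,080 kg, m_f = 263,080 − 206,000 = 57,080 kg; Δv = 416×9.8×ln(4.609) = 4076.8×1.5280 ≈ 6229 m/s.
Stage 2: m₀ = 33,180 kg, m_f = 33,180 − 26,700 = 6,480 kg; Δv = 308×9.8×ln(5.12) = 3018.4×1.6332 ≈ 4930 m/s.
Total Δv = 6229 + 4930 = 11159 m/s.

Δv ≈ 11200 m/s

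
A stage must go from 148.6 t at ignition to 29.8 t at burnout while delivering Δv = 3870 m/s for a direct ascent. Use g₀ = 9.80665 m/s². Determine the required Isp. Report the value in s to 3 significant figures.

Isp ≈ 246 s

ln(m₀/m_f) = ln(148600/29800) = ln(4.987) = 1.6067.
Rocket equation: v_e = Δv / ln(m₀/m_f) = 3870 / 1.6067 = 2408.6 m/s.
Isp = v_e / g₀ = 2408.6 / 9.80665 = 245.6 s.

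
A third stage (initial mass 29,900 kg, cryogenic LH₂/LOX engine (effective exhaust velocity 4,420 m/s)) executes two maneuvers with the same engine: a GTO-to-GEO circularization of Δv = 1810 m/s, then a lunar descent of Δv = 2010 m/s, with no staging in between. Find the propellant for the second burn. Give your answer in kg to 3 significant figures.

propellant for the second burn ≈ 7250 kg

After the first burn: m = 29900 × exp(−1810/4420.0) = 29900 × 0.66398 = 19,853 kg.
After the second burn: m = 19,853 × exp(−2010/4420.0) = 19,853 × 0.63461 = 12,598.9 kg.
Second-burn propellant = 19,853 − 12,598.9 = 7,254.1 kg.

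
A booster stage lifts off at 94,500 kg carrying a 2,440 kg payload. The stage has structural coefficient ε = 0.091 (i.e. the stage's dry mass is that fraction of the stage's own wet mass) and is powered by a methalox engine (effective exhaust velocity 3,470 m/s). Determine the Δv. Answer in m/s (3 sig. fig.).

Δv ≈ 7520 m/s

Stage wet mass = m₀ − payload = 94,500 − 2,440 = 92,060 kg.
Stage dry mass = ε × stage wet mass = 0.091 × 92,060 = 8,377.46 kg.
Burnout mass m_f = stage dry + payload = 8,377.46 + 2,440 = 10,817.46 kg.
Δv = v_e · ln(94,500/10,817.46) = 3470.0 × ln(8.736) = 3470.0 × 2.1674 ≈ 7521 m/s.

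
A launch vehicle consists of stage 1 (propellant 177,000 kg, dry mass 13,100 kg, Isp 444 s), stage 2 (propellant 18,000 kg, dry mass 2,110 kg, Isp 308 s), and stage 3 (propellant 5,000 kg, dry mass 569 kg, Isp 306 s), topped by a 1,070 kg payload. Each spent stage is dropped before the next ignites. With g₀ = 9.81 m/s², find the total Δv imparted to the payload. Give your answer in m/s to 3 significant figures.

Ignition mass of stage 1 = 177,000+13,100 + 18,000+2,110 + 5,000+569 + 1,070 = 216,849 kg.
Stage 1: m₀ = 216,849 kg, m_f = 216,849 − 177,000 = 39,849 kg; Δv = 444×9.81×ln(5.442) = 4355.6×1.6941 ≈ 7379 m/s.
Stage 2: m₀ = 26,749 kg, m_f = 26,749 − 18,000 = 8,749 kg; Δv = 308×9.81×ln(3.057) = 3021.5×1.1176 ≈ 3377 m/s.
Stage 3: m₀ = 6,639 kg, m_f = 6,639 − 5,000 = 1,639 kg; Δv = 306×9.81×ln(4.051) = 3001.9×1.3989 ≈ 4199 m/s.
Total Δv = 7379 + 3377 + 4199 = 14955 m/s.

Δv ≈ 15000 m/s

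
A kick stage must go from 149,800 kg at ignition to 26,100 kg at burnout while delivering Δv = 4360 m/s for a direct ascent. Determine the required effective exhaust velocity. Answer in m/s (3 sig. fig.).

ln(m₀/m_f) = ln(149800/26100) = ln(5.739) = 1.7474.
Rocket equation: v_e = Δv / ln(m₀/m_f) = 4360 / 1.7474 = 2495.2 m/s.

v_e ≈ 2500 m/s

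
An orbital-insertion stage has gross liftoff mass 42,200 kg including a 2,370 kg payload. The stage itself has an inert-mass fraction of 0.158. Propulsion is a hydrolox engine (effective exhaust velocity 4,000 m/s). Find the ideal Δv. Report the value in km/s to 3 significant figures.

Stage wet mass = m₀ − payload = 42,200 − 2,370 = 39,830 kg.
Stage dry mass = ε × stage wet mass = 0.158 × 39,830 = 6,293.14 kg.
Burnout mass m_f = stage dry + payload = 6,293.14 + 2,370 = 8,663.14 kg.
Δv = v_e · ln(42,200/8,663.14) = 4000.0 × ln(4.871) = 4000.0 × 1.5833 ≈ 6333 m/s.

Δv ≈ 6.33 km/s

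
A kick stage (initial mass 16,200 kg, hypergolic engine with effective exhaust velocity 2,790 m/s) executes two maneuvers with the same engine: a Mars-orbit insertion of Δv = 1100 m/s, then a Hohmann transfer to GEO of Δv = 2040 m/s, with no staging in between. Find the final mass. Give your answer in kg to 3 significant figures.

After the first burn: m = 16200 × exp(−1100/2790.0) = 16200 × 0.67418 = 10,921.7 kg.
After the second burn: m = 10,921.7 × exp(−2040/2790.0) = 10,921.7 × 0.48134 = 5,257.05 kg.

final mass ≈ 5260 kg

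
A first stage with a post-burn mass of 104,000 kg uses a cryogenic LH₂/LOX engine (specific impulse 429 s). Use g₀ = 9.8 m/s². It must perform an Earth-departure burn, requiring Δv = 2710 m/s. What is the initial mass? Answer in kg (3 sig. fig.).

v_e = Isp · g₀ = 429 × 9.8 = 4204.2 m/s.
m₀/m_f = exp(Δv / v_e) = exp(2710 / 4204.2) = exp(0.6446) = 1.9052.
m₀ = m_f × 1.9052 = 104,000 × 1.9052 = 198,141 kg.

initial mass ≈ 198000 kg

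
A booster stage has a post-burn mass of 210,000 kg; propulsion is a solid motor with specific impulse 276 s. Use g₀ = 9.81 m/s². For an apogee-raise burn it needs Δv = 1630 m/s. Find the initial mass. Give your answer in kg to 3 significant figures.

v_e = Isp · g₀ = 276 × 9.81 = 2707.6 m/s.
m₀/m_f = exp(Δv / v_e) = exp(1630 / 2707.6) = exp(0.6020) = 1.8258.
m₀ = m_f × 1.8258 = 210,000 × 1.8258 = 383,418 kg.

initial mass ≈ 383000 kg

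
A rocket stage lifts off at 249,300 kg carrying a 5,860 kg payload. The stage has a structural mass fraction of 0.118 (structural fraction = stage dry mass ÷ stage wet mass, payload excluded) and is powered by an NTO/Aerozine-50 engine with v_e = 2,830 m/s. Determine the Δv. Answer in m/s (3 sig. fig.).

Stage wet mass = m₀ − payload = 249,300 − 5,860 = 243,440 kg.
Stage dry mass = ε × stage wet mass = 0.118 × 243,440 = 28,725.9 kg.
Burnout mass m_f = stage dry + payload = 28,725.9 + 5,860 = 34,585.9 kg.
Using Δv = v_e ln(m₀/m_f): Δv = v_e · ln(249,300/34,585.9) = 2830.0 × ln(7.208) = 2830.0 × 1.9752 ≈ 5590 m/s.

Δv ≈ 5590 m/s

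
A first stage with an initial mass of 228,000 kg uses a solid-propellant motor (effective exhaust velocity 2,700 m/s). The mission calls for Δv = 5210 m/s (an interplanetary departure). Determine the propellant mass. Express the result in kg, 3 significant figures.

propellant mass ≈ 195000 kg

m₀/m_f = exp(Δv / v_e) = exp(5210 / 2700.0) = exp(1.9296) = 6.8870.
m_f = 228,000 / 6.8870 = 33,105.9 kg, so propellant = m₀ − m_f = 228,000 − 33,105.9 = 194,894.1 kg.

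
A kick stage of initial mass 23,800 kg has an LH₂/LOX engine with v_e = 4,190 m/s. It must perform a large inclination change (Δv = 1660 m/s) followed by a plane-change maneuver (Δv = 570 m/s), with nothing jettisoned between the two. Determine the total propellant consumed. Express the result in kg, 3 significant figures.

After the first burn: m = 23800 × exp(−1660/4190.0) = 23800 × 0.67288 = 16,014.5 kg.
After the second burn: m = 16,014.5 × exp(−570/4190.0) = 16,014.5 × 0.87281 = 13,977.6 kg.
Total propellant = m₀ − m_final = 23800 − 13,977.6 = 9,822.4 kg.

total propellant consumed ≈ 9820 kg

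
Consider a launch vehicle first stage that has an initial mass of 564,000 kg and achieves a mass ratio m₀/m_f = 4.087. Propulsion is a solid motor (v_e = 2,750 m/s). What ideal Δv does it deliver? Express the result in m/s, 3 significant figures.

Δv ≈ 3870 m/s

Δv = v_e · ln(4.087) = 2750.0 × 1.4078 ≈ 3871.5 m/s.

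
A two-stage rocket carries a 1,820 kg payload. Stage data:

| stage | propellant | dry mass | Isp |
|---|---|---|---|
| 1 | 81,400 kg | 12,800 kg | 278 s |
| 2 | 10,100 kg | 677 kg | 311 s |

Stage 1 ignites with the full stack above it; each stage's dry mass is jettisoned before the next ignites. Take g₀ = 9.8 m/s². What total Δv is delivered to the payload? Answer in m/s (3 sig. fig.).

Ignition mass of stage 1 = 81,400+12,800 + 10,100+677 + 1,820 = 106,797 kg.
Stage 1: m₀ = 106,797 kg, m_f = 106,797 − 81,400 = 25,397 kg; Δv = 278×9.8×ln(4.205) = 2724.4×1.4363 ≈ 3913 m/s.
Stage 2: m₀ = 12,597 kg, m_f = 12,597 − 10,100 = 2,497 kg; Δv = 311×9.8×ln(5.045) = 3047.8×1.6184 ≈ 4932 m/s.
Total Δv = 3913 + 4932 = 8845 m/s.

Δv ≈ 8850 m/s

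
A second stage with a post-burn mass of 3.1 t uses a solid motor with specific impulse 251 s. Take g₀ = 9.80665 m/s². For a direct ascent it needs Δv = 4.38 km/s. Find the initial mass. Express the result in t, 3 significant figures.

v_e = Isp · g₀ = 251 × 9.80665 = 2461.5 m/s.
Using Δv = v_e ln(m₀/m_f): m₀/m_f = exp(Δv / v_e) = exp(4380 / 2461.5) = exp(1.7794) = 5.9264.
m₀ = m_f × 5.9264 = 3.1 × 5.9264 = 18.3718 t.

initial mass ≈ 18.4 t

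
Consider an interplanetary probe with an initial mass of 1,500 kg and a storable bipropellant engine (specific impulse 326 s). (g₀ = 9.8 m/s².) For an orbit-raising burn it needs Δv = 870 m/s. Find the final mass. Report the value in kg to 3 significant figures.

final mass ≈ 1140 kg

v_e = Isp · g₀ = 326 × 9.8 = 3194.8 m/s.
From the ideal rocket equation, m₀/m_f = exp(Δv / v_e) = exp(870 / 3194.8) = exp(0.2723) = 1.3130.
m_f = m₀ / 1.3130 = 1,500 / 1.3130 = 1,142.42 kg.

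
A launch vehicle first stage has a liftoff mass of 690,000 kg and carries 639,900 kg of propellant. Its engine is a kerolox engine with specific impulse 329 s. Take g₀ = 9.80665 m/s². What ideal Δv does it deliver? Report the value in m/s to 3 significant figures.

v_e = Isp · g₀ = 329 × 9.80665 = 3226.4 m/s.
m_f = m₀ − m_prop = 690,000 − 639,900 = 50,100 kg.
Δv = v_e · ln(m₀/m_f) = 3226.4 × ln(13.77) = 3226.4 × 2.6227 ≈ 8461.8 m/s.

Δv ≈ 8460 m/s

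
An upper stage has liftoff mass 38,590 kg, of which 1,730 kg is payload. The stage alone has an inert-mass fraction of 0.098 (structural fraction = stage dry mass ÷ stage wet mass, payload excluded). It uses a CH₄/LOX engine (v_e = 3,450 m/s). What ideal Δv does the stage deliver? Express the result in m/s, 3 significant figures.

Stage wet mass = m₀ − payload = 38,590 − 1,730 = 36,860 kg.
Stage dry mass = ε × stage wet mass = 0.098 × 36,860 = 3,612.28 kg.
Burnout mass m_f = stage dry + payload = 3,612.28 + 1,730 = 5,342.28 kg.
Δv = v_e · ln(38,590/5,342.28) = 3450.0 × ln(7.224) = 3450.0 × 1.9773 ≈ 6822 m/s.

Δv ≈ 6820 m/s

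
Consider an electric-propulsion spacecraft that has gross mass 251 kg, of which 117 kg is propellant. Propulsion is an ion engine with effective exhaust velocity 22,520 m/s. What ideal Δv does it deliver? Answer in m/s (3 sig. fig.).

Δv ≈ 14100 m/s

m_f = m₀ − m_prop = 251 − 117 = 134 kg.
From the ideal rocket equation, Δv = v_e · ln(m₀/m_f) = 22520.0 × ln(1.873) = 22520.0 × 0.6276 ≈ 14133.8 m/s.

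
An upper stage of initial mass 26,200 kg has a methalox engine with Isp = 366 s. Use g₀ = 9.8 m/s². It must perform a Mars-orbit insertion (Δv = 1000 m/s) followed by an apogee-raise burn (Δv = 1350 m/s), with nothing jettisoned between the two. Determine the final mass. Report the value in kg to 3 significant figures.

final mass ≈ 13600 kg

v_e = Isp · g₀ = 366 × 9.8 = 3586.8 m/s.
After the first burn: m = 26200 × exp(−1000/3586.8) = 26200 × 0.75669 = 19,825.3 kg.
After the second burn: m = 19,825.3 × exp(−1350/3586.8) = 19,825.3 × 0.68634 = 13,606.9 kg.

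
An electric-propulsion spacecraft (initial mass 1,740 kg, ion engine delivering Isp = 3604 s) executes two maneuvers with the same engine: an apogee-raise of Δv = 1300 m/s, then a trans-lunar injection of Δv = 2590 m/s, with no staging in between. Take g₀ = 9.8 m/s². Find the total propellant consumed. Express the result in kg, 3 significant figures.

total propellant consumed ≈ 181 kg

v_e = Isp · g₀ = 3604 × 9.8 = 35319.2 m/s.
After the first burn: m = 1740 × exp(−1300/35319.2) = 1740 × 0.96386 = 1,677.12 kg.
After the second burn: m = 1,677.12 × exp(−2590/35319.2) = 1,677.12 × 0.92929 = 1,558.53 kg.
Total propellant = m₀ − m_final = 1740 − 1,558.53 = 181.47 kg.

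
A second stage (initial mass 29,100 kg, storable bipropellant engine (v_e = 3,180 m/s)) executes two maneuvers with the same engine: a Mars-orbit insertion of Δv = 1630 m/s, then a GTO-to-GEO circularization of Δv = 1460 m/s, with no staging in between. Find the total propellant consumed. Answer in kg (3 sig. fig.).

total propellant consumed ≈ 18100 kg

After the first burn: m = 29100 × exp(−1630/3180.0) = 29100 × 0.59895 = 17,429.4 kg.
After the second burn: m = 17,429.4 × exp(−1460/3180.0) = 17,429.4 × 0.63184 = 11,012.6 kg.
Total propellant = m₀ − m_final = 29100 − 11,012.6 = 18,087.4 kg.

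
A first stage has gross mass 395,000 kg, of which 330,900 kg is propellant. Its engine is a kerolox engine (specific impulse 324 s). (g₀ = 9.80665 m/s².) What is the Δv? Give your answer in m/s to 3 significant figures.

Δv ≈ 5780 m/s

v_e = Isp · g₀ = 324 × 9.80665 = 3177.4 m/s.
m_f = m₀ − m_prop = 395,000 − 330,900 = 64,100 kg.
Δv = v_e · ln(m₀/m_f) = 3177.4 × ln(6.162) = 3177.4 × 1.8184 ≈ 5777.8 m/s.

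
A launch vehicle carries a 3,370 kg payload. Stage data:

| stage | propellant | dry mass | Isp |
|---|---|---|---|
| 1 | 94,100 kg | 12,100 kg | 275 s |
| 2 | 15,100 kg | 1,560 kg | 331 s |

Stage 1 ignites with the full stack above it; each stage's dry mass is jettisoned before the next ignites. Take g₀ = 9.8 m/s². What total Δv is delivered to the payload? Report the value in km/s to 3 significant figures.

Δv ≈ 8.24 km/s

Ignition mass of stage 1 = 94,100+12,100 + 15,100+1,560 + 3,370 = 126,230 kg.
Stage 1: m₀ = 126,230 kg, m_f = 126,230 − 94,100 = 32,130 kg; Δv = 275×9.8×ln(3.929) = 2695.0×1.3683 ≈ 3688 m/s.
Stage 2: m₀ = 20,030 kg, m_f = 20,030 − 15,100 = 4,930 kg; Δv = 331×9.8×ln(4.063) = 3243.8×1.4019 ≈ 4547 m/s.
Total Δv = 3688 + 4547 = 8235 m/s.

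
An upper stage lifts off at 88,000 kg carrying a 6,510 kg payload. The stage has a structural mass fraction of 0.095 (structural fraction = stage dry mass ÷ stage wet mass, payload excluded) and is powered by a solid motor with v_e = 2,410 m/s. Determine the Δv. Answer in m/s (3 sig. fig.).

Stage wet mass = m₀ − payload = 88,000 − 6,510 = 81,490 kg.
Stage dry mass = ε × stage wet mass = 0.095 × 81,490 = 7,741.55 kg.
Burnout mass m_f = stage dry + payload = 7,741.55 + 6,510 = 14,251.55 kg.
From the ideal rocket equation, Δv = v_e · ln(88,000/14,251.55) = 2410.0 × ln(6.175) = 2410.0 × 1.8205 ≈ 4387 m/s.

Δv ≈ 4390 m/s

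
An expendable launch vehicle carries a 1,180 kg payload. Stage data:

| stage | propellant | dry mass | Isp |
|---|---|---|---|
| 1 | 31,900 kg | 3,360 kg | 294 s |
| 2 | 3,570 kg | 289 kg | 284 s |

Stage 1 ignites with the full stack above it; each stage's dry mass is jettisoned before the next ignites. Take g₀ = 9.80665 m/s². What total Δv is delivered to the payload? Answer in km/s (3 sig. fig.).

Ignition mass of stage 1 = 31,900+3,360 + 3,570+289 + 1,180 = 40,299 kg.
Stage 1: m₀ = 40,299 kg, m_f = 40,299 − 31,900 = 8,399 kg; Δv = 294×9.80665×ln(4.798) = 2883.2×1.5682 ≈ 4521 m/s.
Stage 2: m₀ = 5,039 kg, m_f = 5,039 − 3,570 = 1,469 kg; Δv = 284×9.80665×ln(3.43) = 2785.1×1.2326 ≈ 3433 m/s.
Total Δv = 4521 + 3433 = 7954 m/s.

Δv ≈ 7.95 km/s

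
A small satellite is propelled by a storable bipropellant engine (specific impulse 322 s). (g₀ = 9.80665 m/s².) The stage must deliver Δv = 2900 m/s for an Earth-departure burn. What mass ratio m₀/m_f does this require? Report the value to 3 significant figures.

mass ratio ≈ 2.51

v_e = Isp · g₀ = 322 × 9.80665 = 3157.7 m/s.
m₀/m_f = exp(Δv / v_e) = exp(2900 / 3157.7) = exp(0.9184) = 2.5052.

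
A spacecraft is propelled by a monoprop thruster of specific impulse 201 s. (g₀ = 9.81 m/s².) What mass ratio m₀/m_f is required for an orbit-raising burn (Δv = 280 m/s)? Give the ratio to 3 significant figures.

mass ratio ≈ 1.15

v_e = Isp · g₀ = 201 × 9.81 = 1971.8 m/s.
m₀/m_f = exp(Δv / v_e) = exp(280 / 1971.8) = exp(0.1420) = 1.1526.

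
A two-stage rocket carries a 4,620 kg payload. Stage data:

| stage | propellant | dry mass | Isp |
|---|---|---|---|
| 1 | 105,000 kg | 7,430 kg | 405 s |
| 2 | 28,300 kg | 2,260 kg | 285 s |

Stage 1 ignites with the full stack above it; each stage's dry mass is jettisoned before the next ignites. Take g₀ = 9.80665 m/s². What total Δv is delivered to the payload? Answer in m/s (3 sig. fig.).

Ignition mass of stage 1 = 105,000+7,430 + 28,300+2,260 + 4,620 = 147,610 kg.
Stage 1: m₀ = 147,610 kg, m_f = 147,610 − 105,000 = 42,610 kg; Δv = 405×9.80665×ln(3.464) = 3971.7×1.2425 ≈ 4935 m/s.
Stage 2: m₀ = 35,180 kg, m_f = 35,180 − 28,300 = 6,880 kg; Δv = 285×9.80665×ln(5.113) = 2794.9×1.6319 ≈ 4561 m/s.
Total Δv = 4935 + 4561 = 9496 m/s.

Δv ≈ 9500 m/s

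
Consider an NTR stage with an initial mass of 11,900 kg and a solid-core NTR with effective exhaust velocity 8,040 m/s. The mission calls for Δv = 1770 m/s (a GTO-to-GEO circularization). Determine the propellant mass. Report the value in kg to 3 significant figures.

propellant mass ≈ 2350 kg

Using Δv = v_e ln(m₀/m_f): m₀/m_f = exp(Δv / v_e) = exp(1770 / 8040.0) = exp(0.2201) = 1.2463.
m_f = 11,900 / 1.2463 = 9,548.26 kg, so propellant = m₀ − m_f = 11,900 − 9,548.26 = 2,351.74 kg.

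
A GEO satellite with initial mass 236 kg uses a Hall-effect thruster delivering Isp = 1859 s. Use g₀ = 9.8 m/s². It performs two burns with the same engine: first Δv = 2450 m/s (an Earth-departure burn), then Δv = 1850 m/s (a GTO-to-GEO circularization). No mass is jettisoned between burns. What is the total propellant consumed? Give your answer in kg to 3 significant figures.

v_e = Isp · g₀ = 1859 × 9.8 = 18218.2 m/s.
After the first burn: m = 236 × exp(−2450/18218.2) = 236 × 0.87417 = 206.304 kg.
After the second burn: m = 206.304 × exp(−1850/18218.2) = 206.304 × 0.90344 = 186.383 kg.
Total propellant = m₀ − m_final = 236 − 186.383 = 49.617 kg.

total propellant consumed ≈ 49.6 kg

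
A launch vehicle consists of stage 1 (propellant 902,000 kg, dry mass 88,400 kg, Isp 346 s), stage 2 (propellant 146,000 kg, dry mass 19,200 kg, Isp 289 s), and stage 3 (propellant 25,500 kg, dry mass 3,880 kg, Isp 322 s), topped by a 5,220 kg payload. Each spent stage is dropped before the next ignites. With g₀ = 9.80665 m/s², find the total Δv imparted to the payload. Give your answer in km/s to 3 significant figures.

Δv ≈ 12.7 km/s

Ignition mass of stage 1 = 902,000+88,400 + 146,000+19,200 + 25,500+3,880 + 5,220 = 1,190,200 kg.
Stage 1: m₀ = 1,190,200 kg, m_f = 1,190,200 − 902,000 = 288,200 kg; Δv = 346×9.80665×ln(4.13) = 3393.1×1.4182 ≈ 4812 m/s.
Stage 2: m₀ = 199,800 kg, m_f = 199,800 − 146,000 = 53,800 kg; Δv = 289×9.80665×ln(3.714) = 2834.1×1.3120 ≈ 3718 m/s.
Stage 3: m₀ = 34,600 kg, m_f = 34,600 − 25,500 = 9,100 kg; Δv = 322×9.80665×ln(3.802) = 3157.7×1.3356 ≈ 4217 m/s.
Total Δv = 4812 + 3718 + 4217 = 12747 m/s.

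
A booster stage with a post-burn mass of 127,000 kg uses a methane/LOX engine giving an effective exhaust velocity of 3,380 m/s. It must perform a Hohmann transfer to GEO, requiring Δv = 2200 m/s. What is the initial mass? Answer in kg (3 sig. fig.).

initial mass ≈ 243000 kg

m₀/m_f = exp(Δv / v_e) = exp(2200 / 3380.0) = exp(0.6509) = 1.9172.
m₀ = m_f × 1.9172 = 127,000 × 1.9172 = 243,484 kg.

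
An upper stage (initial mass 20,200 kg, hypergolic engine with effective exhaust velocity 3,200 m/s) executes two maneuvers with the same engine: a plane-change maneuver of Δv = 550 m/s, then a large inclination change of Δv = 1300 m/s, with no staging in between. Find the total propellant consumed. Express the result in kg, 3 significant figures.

After the first burn: m = 20200 × exp(−550/3200.0) = 20200 × 0.84208 = 17,010 kg.
After the second burn: m = 17,010 × exp(−1300/3200.0) = 17,010 × 0.66614 = 11,331 kg.
Total propellant = m₀ − m_final = 20200 − 11,331 = 8,869 kg.

total propellant consumed ≈ 8870 kg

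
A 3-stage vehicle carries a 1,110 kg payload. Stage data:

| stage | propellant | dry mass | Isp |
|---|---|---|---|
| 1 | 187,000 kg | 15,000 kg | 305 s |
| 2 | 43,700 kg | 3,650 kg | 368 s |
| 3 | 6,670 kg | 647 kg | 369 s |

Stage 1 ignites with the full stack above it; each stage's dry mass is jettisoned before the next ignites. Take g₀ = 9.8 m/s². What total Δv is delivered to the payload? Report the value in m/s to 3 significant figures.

Ignition mass of stage 1 = 187,000+15,000 + 43,700+3,650 + 6,670+647 + 1,110 = 257,777 kg.
Stage 1: m₀ = 257,777 kg, m_f = 257,777 − 187,000 = 70,777 kg; Δv = 305×9.8×ln(3.642) = 2989.0×1.2926 ≈ 3863 m/s.
Stage 2: m₀ = 55,777 kg, m_f = 55,777 − 43,700 = 12,077 kg; Δv = 368×9.8×ln(4.618) = 3606.4×1.5301 ≈ 5518 m/s.
Stage 3: m₀ = 8,427 kg, m_f = 8,427 − 6,670 = 1,757 kg; Δv = 369×9.8×ln(4.796) = 3616.2×1.5678 ≈ 5670 m/s.
Total Δv = 3863 + 5518 + 5670 = 15051 m/s.

Δv ≈ 15100 m/s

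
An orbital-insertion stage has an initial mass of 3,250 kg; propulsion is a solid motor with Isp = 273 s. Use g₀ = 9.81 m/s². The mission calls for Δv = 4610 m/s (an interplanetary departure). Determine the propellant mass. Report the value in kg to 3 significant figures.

propellant mass ≈ 2670 kg

v_e = Isp · g₀ = 273 × 9.81 = 2678.1 m/s.
Using Δv = v_e ln(m₀/m_f): m₀/m_f = exp(Δv / v_e) = exp(4610 / 2678.1) = exp(1.7214) = 5.5921.
m_f = 3,250 / 5.5921 = 581.177 kg, so propellant = m₀ − m_f = 3,250 − 581.177 = 2,668.823 kg.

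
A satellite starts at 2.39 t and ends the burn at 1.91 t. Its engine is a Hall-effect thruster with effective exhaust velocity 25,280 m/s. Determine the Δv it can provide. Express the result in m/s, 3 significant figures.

Rocket equation: Δv = v_e · ln(m₀/m_f) = 25280.0 × ln(1.251) = 25280.0 × 0.2242 ≈ 5667.5 m/s.

Δv ≈ 5670 m/s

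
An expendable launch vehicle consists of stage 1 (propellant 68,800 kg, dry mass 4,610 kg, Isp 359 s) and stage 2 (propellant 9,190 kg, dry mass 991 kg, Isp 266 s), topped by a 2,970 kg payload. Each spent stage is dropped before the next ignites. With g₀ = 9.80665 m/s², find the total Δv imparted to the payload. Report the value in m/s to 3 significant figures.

Ignition mass of stage 1 = 68,800+4,610 + 9,190+991 + 2,970 = 86,561 kg.
Stage 1: m₀ = 86,561 kg, m_f = 86,561 − 68,800 = 17,761 kg; Δv = 359×9.80665×ln(4.874) = 3520.6×1.5838 ≈ 5576 m/s.
Stage 2: m₀ = 13,151 kg, m_f = 13,151 − 9,190 = 3,961 kg; Δv = 266×9.80665×ln(3.32) = 2608.6×1.2000 ≈ 3130 m/s.
Total Δv = 5576 + 3130 = 8706 m/s.

Δv ≈ 8710 m/s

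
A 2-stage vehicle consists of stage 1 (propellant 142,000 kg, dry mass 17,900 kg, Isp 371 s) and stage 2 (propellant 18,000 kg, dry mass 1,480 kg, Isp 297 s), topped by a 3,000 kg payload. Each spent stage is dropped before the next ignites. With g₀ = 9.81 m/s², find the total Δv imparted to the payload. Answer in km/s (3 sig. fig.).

Ignition mass of stage 1 = 142,000+17,900 + 18,000+1,480 + 3,000 = 182,380 kg.
Stage 1: m₀ = 182,380 kg, m_f = 182,380 − 142,000 = 40,380 kg; Δv = 371×9.81×ln(4.517) = 3639.5×1.5078 ≈ 5487 m/s.
Stage 2: m₀ = 22,480 kg, m_f = 22,480 − 18,000 = 4,480 kg; Δv = 297×9.81×ln(5.018) = 2913.6×1.6130 ≈ 4700 m/s.
Total Δv = 5487 + 4700 = 10187 m/s.

Δv ≈ 10.2 km/s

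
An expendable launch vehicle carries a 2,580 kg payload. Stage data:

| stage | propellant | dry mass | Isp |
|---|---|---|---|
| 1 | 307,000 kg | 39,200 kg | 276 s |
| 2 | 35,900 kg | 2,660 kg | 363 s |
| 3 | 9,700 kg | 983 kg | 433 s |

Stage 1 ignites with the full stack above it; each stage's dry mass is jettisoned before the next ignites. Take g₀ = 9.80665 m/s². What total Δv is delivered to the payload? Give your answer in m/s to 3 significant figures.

Δv ≈ 13800 m/s

Ignition mass of stage 1 = 307,000+39,200 + 35,900+2,660 + 9,700+983 + 2,580 = 398,023 kg.
Stage 1: m₀ = 398,023 kg, m_f = 398,023 − 307,000 = 91,023 kg; Δv = 276×9.80665×ln(4.373) = 2706.6×1.4754 ≈ 3993 m/s.
Stage 2: m₀ = 51,823 kg, m_f = 51,823 − 35,900 = 15,923 kg; Δv = 363×9.80665×ln(3.255) = 3559.8×1.1801 ≈ 4201 m/s.
Stage 3: m₀ = 13,263 kg, m_f = 13,263 − 9,700 = 3,563 kg; Δv = 433×9.80665×ln(3.722) = 4246.3×1.3144 ≈ 5581 m/s.
Total Δv = 3993 + 4201 + 5581 = 13775 m/s.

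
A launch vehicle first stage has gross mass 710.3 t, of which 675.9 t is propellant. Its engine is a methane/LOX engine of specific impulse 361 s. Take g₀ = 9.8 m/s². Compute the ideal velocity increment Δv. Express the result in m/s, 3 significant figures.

v_e = Isp · g₀ = 361 × 9.8 = 3537.8 m/s.
m_f = m₀ − m_prop = 710.3 − 675.9 = 34.4 t.
Δv = v_e · ln(m₀/m_f) = 3537.8 × ln(20.65) = 3537.8 × 3.0276 ≈ 10711.2 m/s.

Δv ≈ 10700 m/s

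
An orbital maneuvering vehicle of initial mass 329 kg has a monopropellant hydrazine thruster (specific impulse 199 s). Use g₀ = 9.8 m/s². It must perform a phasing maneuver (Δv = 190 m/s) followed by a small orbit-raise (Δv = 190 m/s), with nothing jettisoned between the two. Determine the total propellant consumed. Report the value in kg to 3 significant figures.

v_e = Isp · g₀ = 199 × 9.8 = 1950.2 m/s.
After the first burn: m = 329 × exp(−190/1950.2) = 329 × 0.90717 = 298.459 kg.
After the second burn: m = 298.459 × exp(−190/1950.2) = 298.459 × 0.90717 = 270.753 kg.
Total propellant = m₀ − m_final = 329 − 270.753 = 58.247 kg.

total propellant consumed ≈ 58.2 kg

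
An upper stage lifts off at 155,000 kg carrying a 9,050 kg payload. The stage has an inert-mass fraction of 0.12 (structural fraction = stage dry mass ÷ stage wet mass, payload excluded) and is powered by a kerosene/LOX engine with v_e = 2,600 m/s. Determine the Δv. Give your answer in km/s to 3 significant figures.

Stage wet mass = m₀ − payload = 155,000 − 9,050 = 145,950 kg.
Stage dry mass = ε × stage wet mass = 0.12 × 145,950 = 17,514 kg.
Burnout mass m_f = stage dry + payload = 17,514 + 9,050 = 26,564 kg.
Using Δv = v_e ln(m₀/m_f): Δv = v_e · ln(155,000/26,564) = 2600.0 × ln(5.835) = 2600.0 × 1.7639 ≈ 4586 m/s.

Δv ≈ 4.59 km/s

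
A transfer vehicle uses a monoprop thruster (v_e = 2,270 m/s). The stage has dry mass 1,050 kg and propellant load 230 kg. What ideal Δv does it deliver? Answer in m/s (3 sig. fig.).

m₀ = m_dry + m_prop = 1,050 + 230 = 1,280 kg.
From the ideal rocket equation, Δv = v_e · ln(m₀/m_f) = 2270.0 × ln(1.219) = 2270.0 × 0.1981 ≈ 449.6 m/s.

Δv ≈ 450 m/s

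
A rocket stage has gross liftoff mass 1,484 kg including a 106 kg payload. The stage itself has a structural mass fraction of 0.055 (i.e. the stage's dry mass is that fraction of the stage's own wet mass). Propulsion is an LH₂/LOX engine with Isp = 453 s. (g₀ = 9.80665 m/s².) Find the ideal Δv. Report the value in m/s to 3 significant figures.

Stage wet mass = m₀ − payload = 1,484 − 106 = 1,378 kg.
Stage dry mass = ε × stage wet mass = 0.055 × 1,378 = 75.79 kg.
Burnout mass m_f = stage dry + payload = 75.79 + 106 = 181.79 kg.
v_e = Isp · g₀ = 453 × 9.80665 = 4442.4 m/s.
By the Tsiolkovsky rocket equation, Δv = v_e · ln(1,484/181.79) = 4442.4 × ln(8.163) = 4442.4 × 2.0996 ≈ 9327 m/s.

Δv ≈ 9330 m/s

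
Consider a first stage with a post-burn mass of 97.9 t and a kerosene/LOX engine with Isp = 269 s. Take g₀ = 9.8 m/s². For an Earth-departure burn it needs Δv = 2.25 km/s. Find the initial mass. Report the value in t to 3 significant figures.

v_e = Isp · g₀ = 269 × 9.8 = 2636.2 m/s.
Using Δv = v_e ln(m₀/m_f): m₀/m_f = exp(Δv / v_e) = exp(2250 / 2636.2) = exp(0.8535) = 2.3479.
m₀ = m_f × 2.3479 = 97.9 × 2.3479 = 229.859 t.

initial mass ≈ 230 t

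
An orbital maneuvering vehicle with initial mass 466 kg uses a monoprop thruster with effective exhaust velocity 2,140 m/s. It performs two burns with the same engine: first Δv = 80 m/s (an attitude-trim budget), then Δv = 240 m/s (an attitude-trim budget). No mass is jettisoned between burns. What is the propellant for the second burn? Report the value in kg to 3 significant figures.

propellant for the second burn ≈ 47.6 kg

After the first burn: m = 466 × exp(−80/2140.0) = 466 × 0.96331 = 448.902 kg.
After the second burn: m = 448.902 × exp(−240/2140.0) = 448.902 × 0.89391 = 401.278 kg.
Second-burn propellant = 448.902 − 401.278 = 47.624 kg.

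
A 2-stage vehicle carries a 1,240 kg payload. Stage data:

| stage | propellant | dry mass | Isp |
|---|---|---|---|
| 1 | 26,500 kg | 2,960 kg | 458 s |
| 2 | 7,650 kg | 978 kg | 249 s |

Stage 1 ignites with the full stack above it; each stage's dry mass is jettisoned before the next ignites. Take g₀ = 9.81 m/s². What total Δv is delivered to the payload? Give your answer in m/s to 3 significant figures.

Δv ≈ 8680 m/s

Ignition mass of stage 1 = 26,500+2,960 + 7,650+978 + 1,240 = 39,328 kg.
Stage 1: m₀ = 39,328 kg, m_f = 39,328 − 26,500 = 12,828 kg; Δv = 458×9.81×ln(3.066) = 4493.0×1.1203 ≈ 5034 m/s.
Stage 2: m₀ = 9,868 kg, m_f = 9,868 − 7,650 = 2,218 kg; Δv = 249×9.81×ln(4.449) = 2442.7×1.4927 ≈ 3646 m/s.
Total Δv = 5034 + 3646 = 8680 m/s.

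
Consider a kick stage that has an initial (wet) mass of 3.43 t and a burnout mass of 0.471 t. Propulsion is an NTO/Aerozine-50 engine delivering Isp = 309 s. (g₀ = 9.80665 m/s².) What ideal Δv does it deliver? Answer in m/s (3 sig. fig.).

v_e = Isp · g₀ = 309 × 9.80665 = 3030.3 m/s.
Using Δv = v_e ln(m₀/m_f): Δv = v_e · ln(m₀/m_f) = 3030.3 × ln(7.282) = 3030.3 × 1.9855 ≈ 6016.4 m/s.

Δv ≈ 6020 m/s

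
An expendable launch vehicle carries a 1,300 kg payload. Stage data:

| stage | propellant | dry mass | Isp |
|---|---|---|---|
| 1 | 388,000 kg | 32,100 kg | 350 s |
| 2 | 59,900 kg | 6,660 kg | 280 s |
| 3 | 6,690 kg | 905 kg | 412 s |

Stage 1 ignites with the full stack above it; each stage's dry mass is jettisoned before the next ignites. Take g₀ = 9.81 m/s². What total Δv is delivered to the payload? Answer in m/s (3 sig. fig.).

Δv ≈ 15200 m/s

Ignition mass of stage 1 = 388,000+32,100 + 59,900+6,660 + 6,690+905 + 1,300 = 495,555 kg.
Stage 1: m₀ = 495,555 kg, m_f = 495,555 − 388,000 = 107,555 kg; Δv = 350×9.81×ln(4.607) = 3433.5×1.5277 ≈ 5245 m/s.
Stage 2: m₀ = 75,455 kg, m_f = 75,455 − 59,900 = 15,555 kg; Δv = 280×9.81×ln(4.851) = 2746.8×1.5792 ≈ 4338 m/s.
Stage 3: m₀ = 8,895 kg, m_f = 8,895 − 6,690 = 2,205 kg; Δv = 412×9.81×ln(4.034) = 4041.7×1.3948 ≈ 5637 m/s.
Total Δv = 5245 + 4338 + 5637 = 15220 m/s.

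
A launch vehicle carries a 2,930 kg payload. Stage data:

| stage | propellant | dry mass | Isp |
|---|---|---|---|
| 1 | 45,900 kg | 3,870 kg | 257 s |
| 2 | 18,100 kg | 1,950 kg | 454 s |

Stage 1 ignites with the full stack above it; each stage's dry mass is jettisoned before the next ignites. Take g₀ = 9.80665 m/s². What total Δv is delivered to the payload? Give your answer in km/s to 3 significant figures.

Δv ≈ 9.41 km/s

Ignition mass of stage 1 = 45,900+3,870 + 18,100+1,950 + 2,930 = 72,750 kg.
Stage 1: m₀ = 72,750 kg, m_f = 72,750 − 45,900 = 26,850 kg; Δv = 257×9.80665×ln(2.709) = 2520.3×0.9968 ≈ 2512 m/s.
Stage 2: m₀ = 22,980 kg, m_f = 22,980 − 18,100 = 4,880 kg; Δv = 454×9.80665×ln(4.709) = 4452.2×1.5495 ≈ 6899 m/s.
Total Δv = 2512 + 6899 = 9411 m/s.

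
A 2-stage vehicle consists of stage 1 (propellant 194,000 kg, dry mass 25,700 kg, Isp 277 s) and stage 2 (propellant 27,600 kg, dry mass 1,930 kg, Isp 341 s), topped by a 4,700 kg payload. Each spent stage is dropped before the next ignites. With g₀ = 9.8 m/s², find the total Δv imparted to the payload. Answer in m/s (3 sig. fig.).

Ignition mass of stage 1 = 194,000+25,700 + 27,600+1,930 + 4,700 = 253,930 kg.
Stage 1: m₀ = 253,930 kg, m_f = 253,930 − 194,000 = 59,930 kg; Δv = 277×9.8×ln(4.237) = 2714.6×1.4439 ≈ 3920 m/s.
Stage 2: m₀ = 34,230 kg, m_f = 34,230 − 27,600 = 6,630 kg; Δv = 341×9.8×ln(5.163) = 3341.8×1.6415 ≈ 5486 m/s.
Total Δv = 3920 + 5486 = 9406 m/s.

Δv ≈ 9410 m/s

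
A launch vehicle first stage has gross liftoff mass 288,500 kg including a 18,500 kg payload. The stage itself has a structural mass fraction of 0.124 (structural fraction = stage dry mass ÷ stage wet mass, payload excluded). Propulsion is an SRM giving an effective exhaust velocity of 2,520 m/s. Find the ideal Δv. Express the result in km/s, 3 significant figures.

Stage wet mass = m₀ − payload = 288,500 − 18,500 = 270,000 kg.
Stage dry mass = ε × stage wet mass = 0.124 × 270,000 = 33,480 kg.
Burnout mass m_f = stage dry + payload = 33,480 + 18,500 = 51,980 kg.
Δv = v_e · ln(288,500/51,980) = 2520.0 × ln(5.55) = 2520.0 × 1.7138 ≈ 4319 m/s.

Δv ≈ 4.32 km/s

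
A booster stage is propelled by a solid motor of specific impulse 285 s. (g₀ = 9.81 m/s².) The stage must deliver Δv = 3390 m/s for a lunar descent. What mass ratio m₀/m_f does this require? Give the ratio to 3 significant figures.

v_e = Isp · g₀ = 285 × 9.81 = 2795.9 m/s.
From the ideal rocket equation, m₀/m_f = exp(Δv / v_e) = exp(3390 / 2795.9) = exp(1.2125) = 3.3619.

mass ratio ≈ 3.36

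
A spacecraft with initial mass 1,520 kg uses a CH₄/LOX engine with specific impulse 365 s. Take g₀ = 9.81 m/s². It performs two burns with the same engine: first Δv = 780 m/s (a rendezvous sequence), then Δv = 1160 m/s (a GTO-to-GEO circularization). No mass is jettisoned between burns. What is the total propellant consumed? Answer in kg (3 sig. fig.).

v_e = Isp · g₀ = 365 × 9.81 = 3580.7 m/s.
After the first burn: m = 1520 × exp(−780/3580.7) = 1520 × 0.80426 = 1,222.48 kg.
After the second burn: m = 1,222.48 × exp(−1160/3580.7) = 1,222.48 × 0.72328 = 884.195 kg.
Total propellant = m₀ − m_final = 1520 − 884.195 = 635.805 kg.

total propellant consumed ≈ 636 kg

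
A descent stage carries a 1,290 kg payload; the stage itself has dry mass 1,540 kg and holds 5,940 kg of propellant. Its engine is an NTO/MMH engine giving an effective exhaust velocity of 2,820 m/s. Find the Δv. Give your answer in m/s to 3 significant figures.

m₀ = payload + dry + propellant = 1,290 + 1,540 + 5,940 = 8,770 kg.
m_f = payload + dry = 1,290 + 1,540 = 2,830 kg.
Δv = v_e · ln(m₀/m_f) = 2820.0 × ln(3.099) = 2820.0 × 1.1311 ≈ 3189.6 m/s.

Δv ≈ 3190 m/s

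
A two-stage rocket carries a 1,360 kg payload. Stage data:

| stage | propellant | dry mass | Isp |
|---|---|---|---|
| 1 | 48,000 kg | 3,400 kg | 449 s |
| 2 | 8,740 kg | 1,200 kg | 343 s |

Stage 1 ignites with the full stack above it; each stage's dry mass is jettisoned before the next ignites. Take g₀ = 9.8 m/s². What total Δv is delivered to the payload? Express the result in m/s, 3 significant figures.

Δv ≈ 11400 m/s

Ignition mass of stage 1 = 48,000+3,400 + 8,740+1,200 + 1,360 = 62,700 kg.
Stage 1: m₀ = 62,700 kg, m_f = 62,700 − 48,000 = 14,700 kg; Δv = 449×9.8×ln(4.265) = 4400.2×1.4505 ≈ 6383 m/s.
Stage 2: m₀ = 11,300 kg, m_f = 11,300 − 8,740 = 2,560 kg; Δv = 343×9.8×ln(4.414) = 3361.4×1.4848 ≈ 4991 m/s.
Total Δv = 6383 + 4991 = 11374 m/s.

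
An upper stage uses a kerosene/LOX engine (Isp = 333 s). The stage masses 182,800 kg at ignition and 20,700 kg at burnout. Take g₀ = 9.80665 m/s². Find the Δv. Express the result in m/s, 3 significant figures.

Δv ≈ 7110 m/s

v_e = Isp · g₀ = 333 × 9.80665 = 3265.6 m/s.
From the ideal rocket equation, Δv = v_e · ln(m₀/m_f) = 3265.6 × ln(8.831) = 3265.6 × 2.1783 ≈ 7113.4 m/s.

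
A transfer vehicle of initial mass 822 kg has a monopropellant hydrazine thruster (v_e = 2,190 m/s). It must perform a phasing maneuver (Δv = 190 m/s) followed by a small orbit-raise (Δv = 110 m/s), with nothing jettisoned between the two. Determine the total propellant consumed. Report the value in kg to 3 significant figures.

total propellant consumed ≈ 105 kg

After the first burn: m = 822 × exp(−190/2190.0) = 822 × 0.91690 = 753.692 kg.
After the second burn: m = 753.692 × exp(−110/2190.0) = 753.692 × 0.95101 = 716.769 kg.
Total propellant = m₀ − m_final = 822 − 716.769 = 105.231 kg.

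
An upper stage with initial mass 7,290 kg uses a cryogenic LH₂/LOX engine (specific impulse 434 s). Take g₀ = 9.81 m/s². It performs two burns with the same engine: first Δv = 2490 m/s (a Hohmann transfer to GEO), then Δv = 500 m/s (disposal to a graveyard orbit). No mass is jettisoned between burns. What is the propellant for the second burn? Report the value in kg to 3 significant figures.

v_e = Isp · g₀ = 434 × 9.81 = 4257.5 m/s.
After the first burn: m = 7290 × exp(−2490/4257.5) = 7290 × 0.55719 = 4,061.92 kg.
After the second burn: m = 4,061.92 × exp(−500/4257.5) = 4,061.92 × 0.88920 = 3,611.86 kg.
Second-burn propellant = 4,061.92 − 3,611.86 = 450.06 kg.

propellant for the second burn ≈ 450 kg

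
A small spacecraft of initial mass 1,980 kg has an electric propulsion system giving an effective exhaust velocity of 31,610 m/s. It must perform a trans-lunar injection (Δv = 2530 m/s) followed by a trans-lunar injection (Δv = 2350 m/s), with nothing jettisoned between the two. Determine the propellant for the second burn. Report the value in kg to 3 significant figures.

After the first burn: m = 1980 × exp(−2530/31610.0) = 1980 × 0.92308 = 1,827.7 kg.
After the second burn: m = 1,827.7 × exp(−2350/31610.0) = 1,827.7 × 0.92835 = 1,696.75 kg.
Second-burn propellant = 1,827.7 − 1,696.75 = 130.95 kg.

propellant for the second burn ≈ 131 kg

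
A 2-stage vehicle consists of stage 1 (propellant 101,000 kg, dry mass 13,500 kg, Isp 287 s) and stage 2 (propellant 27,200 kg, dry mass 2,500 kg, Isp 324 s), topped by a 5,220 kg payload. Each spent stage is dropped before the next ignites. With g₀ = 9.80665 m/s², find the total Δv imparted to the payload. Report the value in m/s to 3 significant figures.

Δv ≈ 7970 m/s

Ignition mass of stage 1 = 101,000+13,500 + 27,200+2,500 + 5,220 = 149,420 kg.
Stage 1: m₀ = 149,420 kg, m_f = 149,420 − 101,000 = 48,420 kg; Δv = 287×9.80665×ln(3.086) = 2814.5×1.1268 ≈ 3172 m/s.
Stage 2: m₀ = 34,920 kg, m_f = 34,920 − 27,200 = 7,720 kg; Δv = 324×9.80665×ln(4.523) = 3177.4×1.5092 ≈ 4795 m/s.
Total Δv = 3172 + 4795 = 7967 m/s.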